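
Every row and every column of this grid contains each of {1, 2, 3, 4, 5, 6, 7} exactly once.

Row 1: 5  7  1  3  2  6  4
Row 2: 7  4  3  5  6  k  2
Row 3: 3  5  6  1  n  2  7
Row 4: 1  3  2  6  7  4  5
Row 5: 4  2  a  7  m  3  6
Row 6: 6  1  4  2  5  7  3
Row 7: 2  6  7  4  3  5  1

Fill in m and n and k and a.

For row 3, column 5: row 3 already has {1, 2, 3, 5, 6, 7}; that leaves 4.
For row 5, column 5: column 5 already has {2, 3, 4, 5, 6, 7}; that leaves 1.
Cell (5,3): row 5 already has {1, 2, 3, 4, 6, 7} → 5.
For row 2, column 6: row 2 already has {2, 3, 4, 5, 6, 7}; that leaves 1.

m = 1, n = 4, k = 1, a = 5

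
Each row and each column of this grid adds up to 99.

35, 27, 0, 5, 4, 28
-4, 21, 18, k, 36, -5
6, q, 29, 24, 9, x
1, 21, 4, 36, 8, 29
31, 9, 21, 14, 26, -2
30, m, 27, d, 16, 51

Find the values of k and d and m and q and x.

k = 33, d = -13, m = -12, q = 33, x = -2

Column 6 has 28 − 5 + 29 − 2 + 51 = 101; the blank must be 99 − 101 = -2.
Row 3 has 6 + 29 + 24 + 9 − 2 = 66; the blank must be 99 − 66 = 33.
Column 2 has 27 + 21 + 33 + 21 + 9 = 111; the blank must be 99 − 111 = -12.
Row 6 has 30 − 12 + 27 + 16 + 51 = 112; the blank must be 99 − 112 = -13.
Row 2 has -4 + 21 + 18 + 36 − 5 = 66; the blank must be 99 − 66 = 33.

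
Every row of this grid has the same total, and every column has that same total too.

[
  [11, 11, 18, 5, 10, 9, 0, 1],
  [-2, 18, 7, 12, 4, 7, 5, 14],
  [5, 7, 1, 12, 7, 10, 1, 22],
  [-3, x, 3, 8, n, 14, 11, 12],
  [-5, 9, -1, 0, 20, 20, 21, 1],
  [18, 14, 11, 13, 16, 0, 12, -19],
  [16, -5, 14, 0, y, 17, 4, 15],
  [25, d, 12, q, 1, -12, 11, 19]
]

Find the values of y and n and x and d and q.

y = 4, n = 3, x = 17, d = -6, q = 15

Rows 1 and 2 both sum to 65, so that's the common total.
Row 7: 16 − 5 + 14 + 0 + 17 + 4 + 15 = 61, so its missing entry is 65 − 61 = 4.
Column 5: 10 + 4 + 7 + 20 + 16 + 4 + 1 = 62, so its missing entry is 65 − 62 = 3.
Row 4: -3 + 3 + 8 + 3 + 14 + 11 + 12 = 48, so its missing entry is 65 − 48 = 17.
Column 2: 11 + 18 + 7 + 17 + 9 + 14 − 5 = 71, so its missing entry is 65 − 71 = -6.
Row 8: 25 − 6 + 12 + 1 − 12 + 11 + 19 = 50, so its missing entry is 65 − 50 = 15.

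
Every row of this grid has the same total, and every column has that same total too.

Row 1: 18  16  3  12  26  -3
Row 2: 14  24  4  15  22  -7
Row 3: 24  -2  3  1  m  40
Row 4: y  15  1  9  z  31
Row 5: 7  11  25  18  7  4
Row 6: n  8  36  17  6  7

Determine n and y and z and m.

Rows 1 and 2 both sum to 72, so that's the common total.
The known cells in row 3 total 66, leaving 72 − 66 = 6 for the blank.
The known cells in row 6 total 74, leaving 72 − 74 = -2 for the blank.
The known cells in column 5 total 67, leaving 72 − 67 = 5 for the blank.
The known cells in row 4 total 61, leaving 72 − 61 = 11 for the blank.

n = -2, y = 11, z = 5, m = 6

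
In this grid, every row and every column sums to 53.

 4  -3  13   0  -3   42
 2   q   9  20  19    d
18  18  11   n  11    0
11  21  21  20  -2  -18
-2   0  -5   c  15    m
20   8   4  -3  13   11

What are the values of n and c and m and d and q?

n = -5, c = 21, m = 24, d = -6, q = 9

Column 2: -3 + 18 + 21 + 0 + 8 = 44, so its missing entry is 53 − 44 = 9.
Row 2: 2 + 9 + 9 + 20 + 19 = 59, so its missing entry is 53 − 59 = -6.
Row 3: 18 + 18 + 11 + 11 + 0 = 58, so its missing entry is 53 − 58 = -5.
Column 4: 0 + 20 − 5 + 20 − 3 = 32, so its missing entry is 53 − 32 = 21.
Row 5: -2 + 0 − 5 + 21 + 15 = 29, so its missing entry is 53 − 29 = 24.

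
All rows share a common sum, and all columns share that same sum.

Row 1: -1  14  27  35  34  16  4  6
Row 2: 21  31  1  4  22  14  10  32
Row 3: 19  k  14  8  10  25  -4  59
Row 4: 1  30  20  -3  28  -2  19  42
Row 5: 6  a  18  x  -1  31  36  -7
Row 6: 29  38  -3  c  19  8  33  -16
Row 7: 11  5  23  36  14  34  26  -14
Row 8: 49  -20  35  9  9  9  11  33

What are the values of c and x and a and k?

c = 27, x = 19, a = 33, k = 4

Rows 1 and 2 both sum to 135, so that's the common total.
Row 6: 29 + 38 − 3 + 19 + 8 + 33 − 16 = 108, so its missing entry is 135 − 108 = 27.
Row 3: 19 + 14 + 8 + 10 + 25 − 4 + 59 = 131, so its missing entry is 135 − 131 = 4.
Column 2: 14 + 31 + 4 + 30 + 38 + 5 − 20 = 102, so its missing entry is 135 − 102 = 33.
Row 5: 6 + 33 + 18 − 1 + 31 + 36 − 7 = 116, so its missing entry is 135 − 116 = 19.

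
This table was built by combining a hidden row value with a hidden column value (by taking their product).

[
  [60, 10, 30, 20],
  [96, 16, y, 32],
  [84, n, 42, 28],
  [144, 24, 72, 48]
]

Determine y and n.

y = 48, n = 14

Each row is a constant multiple of every other row — this is a multiplication table with the headers hidden.
Row 2 is 32/20 = 8/5 times row 1, so its entry in column 3 is 30 × 8/5 = 48.
Row 3 is 28/20 = 7/5 times row 1, so its entry in column 2 is 10 × 7/5 = 14.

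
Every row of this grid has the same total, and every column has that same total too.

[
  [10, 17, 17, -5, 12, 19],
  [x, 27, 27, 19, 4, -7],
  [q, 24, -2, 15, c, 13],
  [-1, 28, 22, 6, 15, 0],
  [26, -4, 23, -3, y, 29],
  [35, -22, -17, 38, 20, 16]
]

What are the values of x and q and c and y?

Rows 1 and 4 both sum to 70, so that's the common total.
The known cells in row 2 total 70, leaving 70 − 70 = 0 for the blank.
The known cells in column 1 total 70, leaving 70 − 70 = 0 for the blank.
The known cells in row 3 total 50, leaving 70 − 50 = 20 for the blank.
The known cells in row 5 total 71, leaving 70 − 71 = -1 for the blank.

x = 0, q = 0, c = 20, y = -1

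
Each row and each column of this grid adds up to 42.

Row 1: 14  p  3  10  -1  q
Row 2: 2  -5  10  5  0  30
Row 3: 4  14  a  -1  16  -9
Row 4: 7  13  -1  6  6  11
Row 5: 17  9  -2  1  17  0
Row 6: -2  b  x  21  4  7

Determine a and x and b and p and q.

Column 6: 30 − 9 + 11 + 0 + 7 = 39, so its missing entry is 42 − 39 = 3.
Row 1: 14 + 3 + 10 − 1 + 3 = 29, so its missing entry is 42 − 29 = 13.
Column 2: 13 − 5 + 14 + 13 + 9 = 44, so its missing entry is 42 − 44 = -2.
Row 3: 4 + 14 − 1 + 16 − 9 = 24, so its missing entry is 42 − 24 = 18.
Row 6: -2 − 2 + 21 + 4 + 7 = 28, so its missing entry is 42 − 28 = 14.

a = 18, x = 14, b = -2, p = 13, q = 3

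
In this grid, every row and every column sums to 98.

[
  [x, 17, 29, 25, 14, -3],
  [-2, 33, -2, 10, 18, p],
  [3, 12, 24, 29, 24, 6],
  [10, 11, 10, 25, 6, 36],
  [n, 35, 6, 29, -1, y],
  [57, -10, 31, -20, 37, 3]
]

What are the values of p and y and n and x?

p = 41, y = 15, n = 14, x = 16

Row 1: 17 + 29 + 25 + 14 − 3 = 82, so its missing entry is 98 − 82 = 16.
Column 1: 16 − 2 + 3 + 10 + 57 = 84, so its missing entry is 98 − 84 = 14.
Row 5: 14 + 35 + 6 + 29 − 1 = 83, so its missing entry is 98 − 83 = 15.
Row 2: -2 + 33 − 2 + 10 + 18 = 57, so its missing entry is 98 − 57 = 41.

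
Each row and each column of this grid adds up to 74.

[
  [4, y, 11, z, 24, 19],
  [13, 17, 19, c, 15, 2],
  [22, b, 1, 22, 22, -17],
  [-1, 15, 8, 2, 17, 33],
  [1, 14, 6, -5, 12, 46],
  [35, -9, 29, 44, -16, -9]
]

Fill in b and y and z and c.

Row 2: 13 + 17 + 19 + 15 + 2 = 66, so its missing entry is 74 − 66 = 8.
Column 4: 8 + 22 + 2 − 5 + 44 = 71, so its missing entry is 74 − 71 = 3.
Row 1: 4 + 11 + 3 + 24 + 19 = 61, so its missing entry is 74 − 61 = 13.
Row 3: 22 + 1 + 22 + 22 − 17 = 50, so its missing entry is 74 − 50 = 24.

b = 24, y = 13, z = 3, c = 8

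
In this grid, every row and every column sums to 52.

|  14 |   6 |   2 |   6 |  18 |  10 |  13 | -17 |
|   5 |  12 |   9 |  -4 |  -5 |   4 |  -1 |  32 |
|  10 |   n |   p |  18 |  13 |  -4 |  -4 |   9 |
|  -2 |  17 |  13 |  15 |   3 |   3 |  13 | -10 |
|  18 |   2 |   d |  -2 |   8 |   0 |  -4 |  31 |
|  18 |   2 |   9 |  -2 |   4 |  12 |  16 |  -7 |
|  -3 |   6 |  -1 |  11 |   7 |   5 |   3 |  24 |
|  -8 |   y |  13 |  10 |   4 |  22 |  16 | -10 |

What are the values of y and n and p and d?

The known cells in row 8 total 47, leaving 52 − 47 = 5 for the blank.
The known cells in column 2 total 50, leaving 52 − 50 = 2 for the blank.
The known cells in row 5 total 53, leaving 52 − 53 = -1 for the blank.
The known cells in row 3 total 44, leaving 52 − 44 = 8 for the blank.

y = 5, n = 2, p = 8, d = -1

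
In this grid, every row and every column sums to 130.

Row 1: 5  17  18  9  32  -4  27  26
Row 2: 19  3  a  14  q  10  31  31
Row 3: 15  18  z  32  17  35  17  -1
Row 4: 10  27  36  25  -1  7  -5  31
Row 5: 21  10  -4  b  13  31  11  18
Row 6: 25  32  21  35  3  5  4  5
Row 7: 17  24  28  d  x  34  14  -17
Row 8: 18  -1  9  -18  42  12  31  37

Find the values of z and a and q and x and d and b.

z = -3, a = 25, q = -3, x = 27, d = 3, b = 30

Row 5: 21 + 10 − 4 + 13 + 31 + 11 + 18 = 100, so its missing entry is 130 − 100 = 30.
Row 3: 15 + 18 + 32 + 17 + 35 + 17 − 1 = 133, so its missing entry is 130 − 133 = -3.
Column 3: 18 − 3 + 36 − 4 + 21 + 28 + 9 = 105, so its missing entry is 130 − 105 = 25.
Row 2: 19 + 3 + 25 + 14 + 10 + 31 + 31 = 133, so its missing entry is 130 − 133 = -3.
Column 5: 32 − 3 + 17 − 1 + 13 + 3 + 42 = 103, so its missing entry is 130 − 103 = 27.
Row 7: 17 + 24 + 28 + 27 + 34 + 14 − 17 = 127, so its missing entry is 130 − 127 = 3.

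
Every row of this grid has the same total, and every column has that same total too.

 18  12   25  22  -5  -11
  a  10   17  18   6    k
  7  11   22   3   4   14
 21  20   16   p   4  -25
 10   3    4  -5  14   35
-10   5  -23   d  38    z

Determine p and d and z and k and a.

Rows 1 and 3 both sum to 61, so that's the common total.
Column 1 has 18 + 7 + 21 + 10 − 10 = 46; the blank must be 61 − 46 = 15.
Row 2 has 15 + 10 + 17 + 18 + 6 = 66; the blank must be 61 − 66 = -5.
Column 6 has -11 − 5 + 14 − 25 + 35 = 8; the blank must be 61 − 8 = 53.
Row 4 has 21 + 20 + 16 + 4 − 25 = 36; the blank must be 61 − 36 = 25.
Row 6 has -10 + 5 − 23 + 38 + 53 = 63; the blank must be 61 − 63 = -2.

p = 25, d = -2, z = 53, k = -5, a = 15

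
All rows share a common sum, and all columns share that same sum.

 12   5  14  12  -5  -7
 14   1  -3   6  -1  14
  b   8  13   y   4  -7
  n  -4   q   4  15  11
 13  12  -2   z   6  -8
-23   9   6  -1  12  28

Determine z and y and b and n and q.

z = 10, y = 0, b = 13, n = 2, q = 3

Rows 1 and 2 both sum to 31, so that's the common total.
Row 5 has 13 + 12 − 2 + 6 − 8 = 21; the blank must be 31 − 21 = 10.
Column 4 has 12 + 6 + 4 + 10 − 1 = 31; the blank must be 31 − 31 = 0.
Row 3 has 8 + 13 + 0 + 4 − 7 = 18; the blank must be 31 − 18 = 13.
Column 1 has 12 + 14 + 13 + 13 − 23 = 29; the blank must be 31 − 29 = 2.
Row 4 has 2 − 4 + 4 + 15 + 11 = 28; the blank must be 31 − 28 = 3.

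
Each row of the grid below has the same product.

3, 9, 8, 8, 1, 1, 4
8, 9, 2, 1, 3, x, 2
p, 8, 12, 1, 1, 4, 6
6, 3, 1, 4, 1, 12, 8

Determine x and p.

x = 8, p = 3

Rows 1 and 4 each multiply to 6912, so every row has product 6912.
Row 2: 8×9×2×1×3×2 = 864, so the missing entry is 6912 ÷ 864 = 8.
Row 3: 8×12×1×1×4×6 = 2304, so the missing entry is 6912 ÷ 2304 = 3.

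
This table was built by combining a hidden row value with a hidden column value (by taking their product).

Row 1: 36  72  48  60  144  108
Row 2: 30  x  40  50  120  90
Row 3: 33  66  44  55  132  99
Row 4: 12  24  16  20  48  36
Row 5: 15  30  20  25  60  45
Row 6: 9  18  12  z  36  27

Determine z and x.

Each row is a constant multiple of every other row — this is a multiplication table with the headers hidden.
Row 6 is 12/48 = 1/4 times row 1, so its entry in column 4 is 60 × 1/4 = 15.
Row 2 is 40/48 = 5/6 times row 1, so its entry in column 2 is 72 × 5/6 = 60.

z = 15, x = 60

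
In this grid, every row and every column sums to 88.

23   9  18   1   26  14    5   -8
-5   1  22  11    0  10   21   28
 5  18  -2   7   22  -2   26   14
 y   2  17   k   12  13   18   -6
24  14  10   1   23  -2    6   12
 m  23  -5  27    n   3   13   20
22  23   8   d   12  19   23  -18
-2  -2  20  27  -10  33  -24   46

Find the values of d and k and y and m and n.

d = -1, k = 15, y = 17, m = 4, n = 3

Column 5: 26 + 0 + 22 + 12 + 23 + 12 − 10 = 85, so its missing entry is 88 − 85 = 3.
Row 6: 23 − 5 + 27 + 3 + 3 + 13 + 20 = 84, so its missing entry is 88 − 84 = 4.
Column 1: 23 − 5 + 5 + 24 + 4 + 22 − 2 = 71, so its missing entry is 88 − 71 = 17.
Row 4: 17 + 2 + 17 + 12 + 13 + 18 − 6 = 73, so its missing entry is 88 − 73 = 15.
Row 7: 22 + 23 + 8 + 12 + 19 + 23 − 18 = 89, so its missing entry is 88 − 89 = -1.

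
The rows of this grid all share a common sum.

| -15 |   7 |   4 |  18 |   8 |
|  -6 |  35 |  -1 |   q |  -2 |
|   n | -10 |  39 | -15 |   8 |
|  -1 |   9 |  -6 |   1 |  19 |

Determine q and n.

q = -4, n = 0

Rows 1 and 4 both add up to 22, so every row sums to 22.
Row 2: -6 + 35 − 1 − 2 = 26, so the missing entry is 22 − 26 = -4.
Row 3: -10 + 39 − 15 + 8 = 22, so the missing entry is 22 − 22 = 0.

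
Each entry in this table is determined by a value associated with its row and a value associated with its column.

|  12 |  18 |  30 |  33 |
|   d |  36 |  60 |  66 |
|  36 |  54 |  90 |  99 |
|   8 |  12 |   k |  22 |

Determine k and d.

Each row is a constant multiple of every other row — this is a multiplication table with the headers hidden.
Row 4 is 12/18 = 2/3 times row 1, so its entry in column 3 is 30 × 2/3 = 20.
Row 2 is 36/18 = 2/1 times row 1, so its entry in column 1 is 12 × 2/1 = 24.

k = 20, d = 24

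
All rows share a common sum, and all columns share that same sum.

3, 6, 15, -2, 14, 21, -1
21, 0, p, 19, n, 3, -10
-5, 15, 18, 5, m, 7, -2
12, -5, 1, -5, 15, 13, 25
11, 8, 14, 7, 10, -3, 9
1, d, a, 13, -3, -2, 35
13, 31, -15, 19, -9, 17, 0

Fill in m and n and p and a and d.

Rows 1 and 4 both sum to 56, so that's the common total.
Row 3 has -5 + 15 + 18 + 5 + 7 − 2 = 38; the blank must be 56 − 38 = 18.
Column 2 has 6 + 0 + 15 − 5 + 8 + 31 = 55; the blank must be 56 − 55 = 1.
Column 5 has 14 + 18 + 15 + 10 − 3 − 9 = 45; the blank must be 56 − 45 = 11.
Row 2 has 21 + 0 + 19 + 11 + 3 − 10 = 44; the blank must be 56 − 44 = 12.
Row 6 has 1 + 1 + 13 − 3 − 2 + 35 = 45; the blank must be 56 − 45 = 11.

m = 18, n = 11, p = 12, a = 11, d = 1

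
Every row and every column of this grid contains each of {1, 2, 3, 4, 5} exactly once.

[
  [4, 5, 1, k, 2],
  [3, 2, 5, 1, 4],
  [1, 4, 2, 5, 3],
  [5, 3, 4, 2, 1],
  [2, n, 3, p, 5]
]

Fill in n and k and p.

Cell (1,4): row 1 already has {1, 2, 4, 5} → 3.
For row 5, column 2: column 2 already has {2, 3, 4, 5}; that leaves 1.
For row 5, column 4: row 5 already has {1, 2, 3, 5}; that leaves 4.

n = 1, k = 3, p = 4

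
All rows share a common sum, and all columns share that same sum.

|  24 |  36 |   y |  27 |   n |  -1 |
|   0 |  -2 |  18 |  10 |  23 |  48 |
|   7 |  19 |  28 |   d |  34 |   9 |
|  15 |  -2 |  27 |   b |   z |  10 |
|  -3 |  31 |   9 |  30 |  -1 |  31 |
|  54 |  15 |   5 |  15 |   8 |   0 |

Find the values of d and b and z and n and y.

Rows 2 and 5 both sum to 97, so that's the common total.
The known cells in row 3 total 97, leaving 97 − 97 = 0 for the blank.
The known cells in column 3 total 87, leaving 97 − 87 = 10 for the blank.
The known cells in row 1 total 96, leaving 97 − 96 = 1 for the blank.
The known cells in column 5 total 65, leaving 97 − 65 = 32 for the blank.
The known cells in row 4 total 82, leaving 97 − 82 = 15 for the blank.

d = 0, b = 15, z = 32, n = 1, y = 10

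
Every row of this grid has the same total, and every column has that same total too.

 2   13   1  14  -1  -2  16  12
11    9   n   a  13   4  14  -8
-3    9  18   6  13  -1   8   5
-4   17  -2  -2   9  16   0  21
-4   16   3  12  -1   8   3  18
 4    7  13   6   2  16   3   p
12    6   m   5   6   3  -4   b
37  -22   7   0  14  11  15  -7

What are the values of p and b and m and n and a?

Rows 1 and 3 both sum to 55, so that's the common total.
Row 6 has 4 + 7 + 13 + 6 + 2 + 16 + 3 = 51; the blank must be 55 − 51 = 4.
Column 8 has 12 − 8 + 5 + 21 + 18 + 4 − 7 = 45; the blank must be 55 − 45 = 10.
Row 7 has 12 + 6 + 5 + 6 + 3 − 4 + 10 = 38; the blank must be 55 − 38 = 17.
Column 3 has 1 + 18 − 2 + 3 + 13 + 17 + 7 = 57; the blank must be 55 − 57 = -2.
Row 2 has 11 + 9 − 2 + 13 + 4 + 14 − 8 = 41; the blank must be 55 − 41 = 14.

p = 4, b = 10, m = 17, n = -2, a = 14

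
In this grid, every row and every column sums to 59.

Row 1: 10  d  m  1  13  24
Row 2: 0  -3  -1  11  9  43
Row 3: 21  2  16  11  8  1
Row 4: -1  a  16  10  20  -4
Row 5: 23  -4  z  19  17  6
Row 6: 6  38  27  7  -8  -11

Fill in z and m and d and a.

z = -2, m = 3, d = 8, a = 18

The known cells in row 4 total 41, leaving 59 − 41 = 18 for the blank.
The known cells in column 2 total 51, leaving 59 − 51 = 8 for the blank.
The known cells in row 1 total 56, leaving 59 − 56 = 3 for the blank.
The known cells in row 5 total 61, leaving 59 − 61 = -2 for the blank.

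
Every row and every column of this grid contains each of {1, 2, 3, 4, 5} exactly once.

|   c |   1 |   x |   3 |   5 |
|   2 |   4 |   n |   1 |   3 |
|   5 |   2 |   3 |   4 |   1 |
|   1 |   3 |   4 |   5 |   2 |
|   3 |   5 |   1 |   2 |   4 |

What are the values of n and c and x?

At (row 2, col 3): row 2 already has {1, 2, 3, 4}, so the value is 5.
Cell (1,3): column 3 already has {1, 3, 4, 5} → 2.
Cell (1,1): row 1 already has {1, 2, 3, 5} → 4.

n = 5, c = 4, x = 2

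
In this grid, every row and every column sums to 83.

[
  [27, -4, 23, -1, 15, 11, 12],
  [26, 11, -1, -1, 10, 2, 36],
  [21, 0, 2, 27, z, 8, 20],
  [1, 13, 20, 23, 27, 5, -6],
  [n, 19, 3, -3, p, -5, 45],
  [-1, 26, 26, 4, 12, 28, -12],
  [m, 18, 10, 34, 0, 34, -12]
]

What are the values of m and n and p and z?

Row 3 has 21 + 0 + 2 + 27 + 8 + 20 = 78; the blank must be 83 − 78 = 5.
Column 5 has 15 + 10 + 5 + 27 + 12 + 0 = 69; the blank must be 83 − 69 = 14.
Row 5 has 19 + 3 − 3 + 14 − 5 + 45 = 73; the blank must be 83 − 73 = 10.
Row 7 has 18 + 10 + 34 + 0 + 34 − 12 = 84; the blank must be 83 − 84 = -1.

m = -1, n = 10, p = 14, z = 5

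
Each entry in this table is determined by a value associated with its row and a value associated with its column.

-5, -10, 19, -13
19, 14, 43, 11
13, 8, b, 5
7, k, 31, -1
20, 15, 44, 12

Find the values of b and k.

The difference between any two rows is the same in every column — this is an addition table with the headers hidden.
Row 3 minus row 1 is 13 − (-5) = 18, so its entry in column 3 is 19 + 18 = 37.
Row 4 minus row 1 is 7 − (-5) = 12, so its entry in column 2 is -10 + 12 = 2.

b = 37, k = 2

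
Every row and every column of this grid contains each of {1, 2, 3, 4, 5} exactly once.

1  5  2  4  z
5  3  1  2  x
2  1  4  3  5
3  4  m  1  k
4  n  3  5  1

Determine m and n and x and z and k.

m = 5, n = 2, x = 4, z = 3, k = 2

Cell (1,5): row 1 already has {1, 2, 4, 5} → 3.
For row 2, column 5: row 2 already has {1, 2, 3, 5}; that leaves 4.
At (row 4, col 5): column 5 already has {1, 3, 4, 5}, so the value is 2.
Cell (4,3): row 4 already has {1, 2, 3, 4} → 5.
For row 5, column 2: row 5 already has {1, 3, 4, 5}; that leaves 2.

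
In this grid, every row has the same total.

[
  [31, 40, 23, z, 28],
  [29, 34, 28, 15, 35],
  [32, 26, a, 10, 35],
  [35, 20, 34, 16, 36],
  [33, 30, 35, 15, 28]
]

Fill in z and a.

Row 4 sums to 141 and so does row 5; that's the common total.
In row 1 the known cells total 122, leaving 141 − 122 = 19.
In row 3 the known cells total 103, leaving 141 − 103 = 38.

z = 19, a = 38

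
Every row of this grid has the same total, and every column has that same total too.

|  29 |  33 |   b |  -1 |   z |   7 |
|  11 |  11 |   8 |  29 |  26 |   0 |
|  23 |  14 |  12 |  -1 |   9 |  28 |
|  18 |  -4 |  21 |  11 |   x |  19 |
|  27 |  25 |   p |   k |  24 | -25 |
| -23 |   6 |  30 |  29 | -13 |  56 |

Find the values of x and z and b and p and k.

x = 20, z = 19, b = -2, p = 16, k = 18

Rows 2 and 3 both sum to 85, so that's the common total.
Row 4 has 18 − 4 + 21 + 11 + 19 = 65; the blank must be 85 − 65 = 20.
Column 5 has 26 + 9 + 20 + 24 − 13 = 66; the blank must be 85 − 66 = 19.
Column 4 has -1 + 29 − 1 + 11 + 29 = 67; the blank must be 85 − 67 = 18.
Row 5 has 27 + 25 + 18 + 24 − 25 = 69; the blank must be 85 − 69 = 16.
Row 1 has 29 + 33 − 1 + 19 + 7 = 87; the blank must be 85 − 87 = -2.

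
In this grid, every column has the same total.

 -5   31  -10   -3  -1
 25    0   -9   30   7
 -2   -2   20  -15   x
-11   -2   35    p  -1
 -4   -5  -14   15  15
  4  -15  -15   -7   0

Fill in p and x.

p = -13, x = -13

Column 1 sums to 7 and so does column 2; that's the common total.
In column 4 the known cells total 20, leaving 7 − 20 = -13.
In column 5 the known cells total 20, leaving 7 − 20 = -13.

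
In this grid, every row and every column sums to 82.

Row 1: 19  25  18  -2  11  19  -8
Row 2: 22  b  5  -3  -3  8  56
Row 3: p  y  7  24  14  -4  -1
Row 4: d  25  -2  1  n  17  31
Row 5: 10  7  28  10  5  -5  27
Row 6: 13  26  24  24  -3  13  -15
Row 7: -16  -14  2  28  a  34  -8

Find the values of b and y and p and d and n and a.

b = -3, y = 16, p = 26, d = 8, n = 2, a = 56

Row 2 has 22 + 5 − 3 − 3 + 8 + 56 = 85; the blank must be 82 − 85 = -3.
Column 2 has 25 − 3 + 25 + 7 + 26 − 14 = 66; the blank must be 82 − 66 = 16.
Row 3 has 16 + 7 + 24 + 14 − 4 − 1 = 56; the blank must be 82 − 56 = 26.
Row 7 has -16 − 14 + 2 + 28 + 34 − 8 = 26; the blank must be 82 − 26 = 56.
Column 5 has 11 − 3 + 14 + 5 − 3 + 56 = 80; the blank must be 82 − 80 = 2.
Row 4 has 25 − 2 + 1 + 2 + 17 + 31 = 74; the blank must be 82 − 74 = 8.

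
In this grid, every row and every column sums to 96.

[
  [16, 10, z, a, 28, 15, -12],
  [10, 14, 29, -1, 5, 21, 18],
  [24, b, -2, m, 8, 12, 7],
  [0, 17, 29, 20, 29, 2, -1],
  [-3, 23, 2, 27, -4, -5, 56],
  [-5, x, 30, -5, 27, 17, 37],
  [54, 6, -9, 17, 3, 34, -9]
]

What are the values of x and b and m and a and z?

x = -5, b = 31, m = 16, a = 22, z = 17

The known cells in row 6 total 101, leaving 96 − 101 = -5 for the blank.
The known cells in column 2 total 65, leaving 96 − 65 = 31 for the blank.
The known cells in row 3 total 80, leaving 96 − 80 = 16 for the blank.
The known cells in column 4 total 74, leaving 96 − 74 = 22 for the blank.
The known cells in row 1 total 79, leaving 96 − 79 = 17 for the blank.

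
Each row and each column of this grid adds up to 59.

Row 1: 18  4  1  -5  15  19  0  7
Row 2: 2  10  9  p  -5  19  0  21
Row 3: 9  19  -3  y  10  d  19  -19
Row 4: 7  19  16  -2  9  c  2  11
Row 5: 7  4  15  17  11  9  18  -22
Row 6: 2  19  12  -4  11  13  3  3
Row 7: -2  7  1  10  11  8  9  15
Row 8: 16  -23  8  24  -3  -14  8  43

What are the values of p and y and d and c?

Row 2 has 2 + 10 + 9 − 5 + 19 + 0 + 21 = 56; the blank must be 59 − 56 = 3.
Column 4 has -5 + 3 − 2 + 17 − 4 + 10 + 24 = 43; the blank must be 59 − 43 = 16.
Row 3 has 9 + 19 − 3 + 16 + 10 + 19 − 19 = 51; the blank must be 59 − 51 = 8.
Row 4 has 7 + 19 + 16 − 2 + 9 + 2 + 11 = 62; the blank must be 59 − 62 = -3.

p = 3, y = 16, d = 8, c = -3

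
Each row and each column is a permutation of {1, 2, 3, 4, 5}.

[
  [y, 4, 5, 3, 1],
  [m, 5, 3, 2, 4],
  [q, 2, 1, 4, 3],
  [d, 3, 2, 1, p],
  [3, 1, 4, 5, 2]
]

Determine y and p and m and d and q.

At (row 4, col 5): column 5 already has {1, 2, 3, 4}, so the value is 5.
For row 1, column 1: row 1 already has {1, 3, 4, 5}; that leaves 2.
Cell (3,1): row 3 already has {1, 2, 3, 4} → 5.
For row 4, column 1: row 4 already has {1, 2, 3, 5}; that leaves 4.
For row 2, column 1: row 2 already has {2, 3, 4, 5}; that leaves 1.

y = 2, p = 5, m = 1, d = 4, q = 5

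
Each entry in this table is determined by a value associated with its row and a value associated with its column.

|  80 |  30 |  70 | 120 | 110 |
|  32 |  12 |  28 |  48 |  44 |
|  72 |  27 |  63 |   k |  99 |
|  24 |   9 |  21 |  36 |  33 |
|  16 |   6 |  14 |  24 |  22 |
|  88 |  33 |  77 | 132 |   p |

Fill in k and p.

k = 108, p = 121

Each row is a constant multiple of every other row — this is a multiplication table with the headers hidden.
Row 3 is 63/70 = 9/10 times row 1, so its entry in column 4 is 120 × 9/10 = 108.
Row 6 is 77/70 = 11/10 times row 1, so its entry in column 5 is 110 × 11/10 = 121.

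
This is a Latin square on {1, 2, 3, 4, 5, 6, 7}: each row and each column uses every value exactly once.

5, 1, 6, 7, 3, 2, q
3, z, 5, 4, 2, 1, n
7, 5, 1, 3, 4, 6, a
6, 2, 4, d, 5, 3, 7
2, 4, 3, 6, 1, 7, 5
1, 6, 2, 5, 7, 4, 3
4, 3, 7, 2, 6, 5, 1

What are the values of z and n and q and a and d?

z = 7, n = 6, q = 4, a = 2, d = 1

Cell (2,2): column 2 already has {1, 2, 3, 4, 5, 6} → 7.
Cell (1,7): row 1 already has {1, 2, 3, 5, 6, 7} → 4.
For row 4, column 4: row 4 already has {2, 3, 4, 5, 6, 7}; that leaves 1.
For row 3, column 7: row 3 already has {1, 3, 4, 5, 6, 7}; that leaves 2.
Cell (2,7): row 2 already has {1, 2, 3, 4, 5, 7} → 6.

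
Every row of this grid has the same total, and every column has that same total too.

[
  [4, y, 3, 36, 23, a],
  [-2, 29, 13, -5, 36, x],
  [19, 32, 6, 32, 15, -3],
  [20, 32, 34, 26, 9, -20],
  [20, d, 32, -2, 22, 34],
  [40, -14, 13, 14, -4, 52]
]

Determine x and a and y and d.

Rows 3 and 4 both sum to 101, so that's the common total.
Row 5 has 20 + 32 − 2 + 22 + 34 = 106; the blank must be 101 − 106 = -5.
Column 2 has 29 + 32 + 32 − 5 − 14 = 74; the blank must be 101 − 74 = 27.
Row 1 has 4 + 27 + 3 + 36 + 23 = 93; the blank must be 101 − 93 = 8.
Row 2 has -2 + 29 + 13 − 5 + 36 = 71; the blank must be 101 − 71 = 30.

x = 30, a = 8, y = 27, d = -5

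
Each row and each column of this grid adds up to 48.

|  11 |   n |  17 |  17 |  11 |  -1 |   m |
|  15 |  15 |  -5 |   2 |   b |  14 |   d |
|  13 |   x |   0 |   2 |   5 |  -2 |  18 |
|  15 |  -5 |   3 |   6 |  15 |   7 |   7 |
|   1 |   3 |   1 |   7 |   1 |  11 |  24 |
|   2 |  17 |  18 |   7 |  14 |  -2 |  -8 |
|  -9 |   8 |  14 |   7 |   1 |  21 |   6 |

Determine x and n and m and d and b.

x = 12, n = -2, m = -5, d = 6, b = 1

Row 3: 13 + 0 + 2 + 5 − 2 + 18 = 36, so its missing entry is 48 − 36 = 12.
Column 2: 15 + 12 − 5 + 3 + 17 + 8 = 50, so its missing entry is 48 − 50 = -2.
Column 5: 11 + 5 + 15 + 1 + 14 + 1 = 47, so its missing entry is 48 − 47 = 1.
Row 1: 11 − 2 + 17 + 17 + 11 − 1 = 53, so its missing entry is 48 − 53 = -5.
Row 2: 15 + 15 − 5 + 2 + 1 + 14 = 42, so its missing entry is 48 − 42 = 6.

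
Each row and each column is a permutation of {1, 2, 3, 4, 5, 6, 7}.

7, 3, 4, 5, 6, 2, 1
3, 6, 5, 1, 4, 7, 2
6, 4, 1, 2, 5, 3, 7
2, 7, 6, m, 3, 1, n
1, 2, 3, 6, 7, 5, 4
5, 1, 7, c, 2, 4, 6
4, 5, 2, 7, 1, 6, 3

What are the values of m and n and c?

m = 4, n = 5, c = 3

For row 6, column 4: row 6 already has {1, 2, 4, 5, 6, 7}; that leaves 3.
Cell (4,4): column 4 already has {1, 2, 3, 5, 6, 7} → 4.
For row 4, column 7: row 4 already has {1, 2, 3, 4, 6, 7}; that leaves 5.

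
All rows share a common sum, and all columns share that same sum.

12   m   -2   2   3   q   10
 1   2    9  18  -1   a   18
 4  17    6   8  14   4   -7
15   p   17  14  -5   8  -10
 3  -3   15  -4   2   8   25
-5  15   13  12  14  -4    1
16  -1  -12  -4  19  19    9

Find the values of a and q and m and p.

Rows 3 and 5 both sum to 46, so that's the common total.
Row 4 has 15 + 17 + 14 − 5 + 8 − 10 = 39; the blank must be 46 − 39 = 7.
Column 2 has 2 + 17 + 7 − 3 + 15 − 1 = 37; the blank must be 46 − 37 = 9.
Row 1 has 12 + 9 − 2 + 2 + 3 + 10 = 34; the blank must be 46 − 34 = 12.
Row 2 has 1 + 2 + 9 + 18 − 1 + 18 = 47; the blank must be 46 − 47 = -1.

a = -1, q = 12, m = 9, p = 7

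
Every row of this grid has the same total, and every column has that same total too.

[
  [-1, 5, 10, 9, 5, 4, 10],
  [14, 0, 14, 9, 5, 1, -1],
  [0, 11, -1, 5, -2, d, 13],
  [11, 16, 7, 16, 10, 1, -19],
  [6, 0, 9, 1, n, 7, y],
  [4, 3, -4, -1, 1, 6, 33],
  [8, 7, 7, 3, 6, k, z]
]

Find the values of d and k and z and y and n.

Rows 1 and 2 both sum to 42, so that's the common total.
The known cells in column 5 total 25, leaving 42 − 25 = 17 for the blank.
The known cells in row 5 total 40, leaving 42 − 40 = 2 for the blank.
The known cells in column 7 total 38, leaving 42 − 38 = 4 for the blank.
The known cells in row 7 total 35, leaving 42 − 35 = 7 for the blank.
The known cells in row 3 total 26, leaving 42 − 26 = 16 for the blank.

d = 16, k = 7, z = 4, y = 2, n = 17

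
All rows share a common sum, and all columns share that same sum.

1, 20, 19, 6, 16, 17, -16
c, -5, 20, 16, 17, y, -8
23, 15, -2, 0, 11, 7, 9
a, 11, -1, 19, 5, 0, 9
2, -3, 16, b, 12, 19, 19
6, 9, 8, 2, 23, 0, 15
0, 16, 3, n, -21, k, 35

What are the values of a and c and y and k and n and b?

Rows 1 and 3 both sum to 63, so that's the common total.
Row 5 has 2 − 3 + 16 + 12 + 19 + 19 = 65; the blank must be 63 − 65 = -2.
Row 4 has 11 − 1 + 19 + 5 + 0 + 9 = 43; the blank must be 63 − 43 = 20.
Column 1 has 1 + 23 + 20 + 2 + 6 + 0 = 52; the blank must be 63 − 52 = 11.
Row 2 has 11 − 5 + 20 + 16 + 17 − 8 = 51; the blank must be 63 − 51 = 12.
Column 6 has 17 + 12 + 7 + 0 + 19 + 0 = 55; the blank must be 63 − 55 = 8.
Row 7 has 0 + 16 + 3 − 21 + 8 + 35 = 41; the blank must be 63 − 41 = 22.

a = 20, c = 11, y = 12, k = 8, n = 22, b = -2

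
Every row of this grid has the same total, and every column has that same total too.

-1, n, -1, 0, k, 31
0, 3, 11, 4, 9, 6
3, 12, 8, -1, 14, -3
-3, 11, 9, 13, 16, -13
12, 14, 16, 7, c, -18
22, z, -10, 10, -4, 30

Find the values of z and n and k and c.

Rows 2 and 3 both sum to 33, so that's the common total.
Row 6 has 22 − 10 + 10 − 4 + 30 = 48; the blank must be 33 − 48 = -15.
Column 2 has 3 + 12 + 11 + 14 − 15 = 25; the blank must be 33 − 25 = 8.
Row 1 has -1 + 8 − 1 + 0 + 31 = 37; the blank must be 33 − 37 = -4.
Row 5 has 12 + 14 + 16 + 7 − 18 = 31; the blank must be 33 − 31 = 2.

z = -15, n = 8, k = -4, c = 2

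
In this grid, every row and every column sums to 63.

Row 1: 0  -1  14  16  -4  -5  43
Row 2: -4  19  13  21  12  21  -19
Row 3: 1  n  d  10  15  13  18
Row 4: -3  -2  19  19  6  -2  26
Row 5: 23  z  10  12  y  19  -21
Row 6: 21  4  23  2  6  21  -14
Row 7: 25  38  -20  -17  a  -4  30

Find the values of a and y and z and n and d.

Row 7: 25 + 38 − 20 − 17 − 4 + 30 = 52, so its missing entry is 63 − 52 = 11.
Column 5: -4 + 12 + 15 + 6 + 6 + 11 = 46, so its missing entry is 63 − 46 = 17.
Column 3: 14 + 13 + 19 + 10 + 23 − 20 = 59, so its missing entry is 63 − 59 = 4.
Row 3: 1 + 4 + 10 + 15 + 13 + 18 = 61, so its missing entry is 63 − 61 = 2.
Row 5: 23 + 10 + 12 + 17 + 19 − 21 = 60, so its missing entry is 63 − 60 = 3.

a = 11, y = 17, z = 3, n = 2, d = 4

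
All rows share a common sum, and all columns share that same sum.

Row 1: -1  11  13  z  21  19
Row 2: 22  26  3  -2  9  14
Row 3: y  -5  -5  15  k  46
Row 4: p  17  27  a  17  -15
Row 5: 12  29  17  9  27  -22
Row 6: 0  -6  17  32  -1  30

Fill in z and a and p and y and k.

Rows 2 and 5 both sum to 72, so that's the common total.
Column 5: 21 + 9 + 17 + 27 − 1 = 73, so its missing entry is 72 − 73 = -1.
Row 1: -1 + 11 + 13 + 21 + 19 = 63, so its missing entry is 72 − 63 = 9.
Row 3: -5 − 5 + 15 − 1 + 46 = 50, so its missing entry is 72 − 50 = 22.
Column 1: -1 + 22 + 22 + 12 + 0 = 55, so its missing entry is 72 − 55 = 17.
Row 4: 17 + 17 + 27 + 17 − 15 = 63, so its missing entry is 72 − 63 = 9.

z = 9, a = 9, p = 17, y = 22, k = -1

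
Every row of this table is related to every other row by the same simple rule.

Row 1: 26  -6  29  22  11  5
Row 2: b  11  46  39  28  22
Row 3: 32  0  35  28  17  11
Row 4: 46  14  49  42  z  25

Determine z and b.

z = 31, b = 43

The difference between any two rows is the same in every column — this is an addition table with the headers hidden.
Row 4 minus row 1 is 25 − 5 = 20, so its entry in column 5 is 11 + 20 = 31.
Row 2 minus row 1 is 22 − 5 = 17, so its entry in column 1 is 26 + 17 = 43.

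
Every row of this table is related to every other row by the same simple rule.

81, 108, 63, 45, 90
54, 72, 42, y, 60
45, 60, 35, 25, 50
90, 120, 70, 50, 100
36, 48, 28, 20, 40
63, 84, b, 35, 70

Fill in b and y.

Each row is a constant multiple of every other row — this is a multiplication table with the headers hidden.
Row 6 is 63/81 = 7/9 times row 1, so its entry in column 3 is 63 × 7/9 = 49.
Row 2 is 54/81 = 2/3 times row 1, so its entry in column 4 is 45 × 2/3 = 30.

b = 49, y = 30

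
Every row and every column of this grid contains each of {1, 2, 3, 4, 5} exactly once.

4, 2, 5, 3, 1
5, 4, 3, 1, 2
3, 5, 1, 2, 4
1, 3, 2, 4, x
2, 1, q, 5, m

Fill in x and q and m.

Cell (4,5): row 4 already has {1, 2, 3, 4} → 5.
For row 5, column 5: column 5 already has {1, 2, 4, 5}; that leaves 3.
Cell (5,3): row 5 already has {1, 2, 3, 5} → 4.

x = 5, q = 4, m = 3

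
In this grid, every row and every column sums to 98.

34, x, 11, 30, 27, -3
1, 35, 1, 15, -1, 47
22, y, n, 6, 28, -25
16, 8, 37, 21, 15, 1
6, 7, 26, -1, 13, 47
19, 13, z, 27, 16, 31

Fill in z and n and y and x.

Row 1 has 34 + 11 + 30 + 27 − 3 = 99; the blank must be 98 − 99 = -1.
Column 2 has -1 + 35 + 8 + 7 + 13 = 62; the blank must be 98 − 62 = 36.
Row 3 has 22 + 36 + 6 + 28 − 25 = 67; the blank must be 98 − 67 = 31.
Row 6 has 19 + 13 + 27 + 16 + 31 = 106; the blank must be 98 − 106 = -8.

z = -8, n = 31, y = 36, x = -1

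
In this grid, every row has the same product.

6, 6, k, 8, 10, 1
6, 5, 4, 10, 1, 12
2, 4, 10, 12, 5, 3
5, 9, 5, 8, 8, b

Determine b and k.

b = 1, k = 5

Rows 2 and 3 each multiply to 14400, so every row has product 14400.
Row 4: 5×9×5×8×8 = 14400, so the missing entry is 14400 ÷ 14400 = 1.
Row 1: 6×6×8×10×1 = 2880, so the missing entry is 14400 ÷ 2880 = 5.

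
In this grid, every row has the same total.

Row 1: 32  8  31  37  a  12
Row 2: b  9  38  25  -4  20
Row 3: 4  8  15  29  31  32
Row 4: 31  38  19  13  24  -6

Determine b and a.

The complete rows each total 119.
Row 2 is missing 119 − 88 = 31 (since 9 + 38 + 25 − 4 + 20 = 88).
Row 1 is missing 119 − 120 = -1 (since 32 + 8 + 31 + 37 + 12 = 120).

b = 31, a = -1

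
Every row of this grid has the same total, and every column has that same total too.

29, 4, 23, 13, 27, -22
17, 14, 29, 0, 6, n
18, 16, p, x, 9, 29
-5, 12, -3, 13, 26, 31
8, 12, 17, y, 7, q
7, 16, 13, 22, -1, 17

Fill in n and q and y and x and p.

n = 8, q = 11, y = 19, x = 7, p = -5

Rows 1 and 4 both sum to 74, so that's the common total.
Row 2 has 17 + 14 + 29 + 0 + 6 = 66; the blank must be 74 − 66 = 8.
Column 6 has -22 + 8 + 29 + 31 + 17 = 63; the blank must be 74 − 63 = 11.
Row 5 has 8 + 12 + 17 + 7 + 11 = 55; the blank must be 74 − 55 = 19.
Column 4 has 13 + 0 + 13 + 19 + 22 = 67; the blank must be 74 − 67 = 7.
Row 3 has 18 + 16 + 7 + 9 + 29 = 79; the blank must be 74 − 79 = -5.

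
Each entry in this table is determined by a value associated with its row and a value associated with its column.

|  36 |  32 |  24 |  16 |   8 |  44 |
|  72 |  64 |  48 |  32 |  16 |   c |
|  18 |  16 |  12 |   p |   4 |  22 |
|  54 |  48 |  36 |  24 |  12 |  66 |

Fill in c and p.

c = 88, p = 8

Each row is a constant multiple of every other row — this is a multiplication table with the headers hidden.
Row 2 is 48/24 = 2/1 times row 1, so its entry in column 6 is 44 × 2/1 = 88.
Row 3 is 12/24 = 1/2 times row 1, so its entry in column 4 is 16 × 1/2 = 8.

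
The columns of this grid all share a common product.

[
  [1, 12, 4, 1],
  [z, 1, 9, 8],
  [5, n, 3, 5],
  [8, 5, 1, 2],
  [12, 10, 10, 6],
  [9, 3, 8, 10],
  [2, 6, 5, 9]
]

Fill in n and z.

Columns 3 and 4 each multiply to 43200, so every column has product 43200.
Column 2: 12×1×5×10×3×6 = 10800, so the missing entry is 43200 ÷ 10800 = 4.
Column 1: 1×5×8×12×9×2 = 8640, so the missing entry is 43200 ÷ 8640 = 5.

n = 4, z = 5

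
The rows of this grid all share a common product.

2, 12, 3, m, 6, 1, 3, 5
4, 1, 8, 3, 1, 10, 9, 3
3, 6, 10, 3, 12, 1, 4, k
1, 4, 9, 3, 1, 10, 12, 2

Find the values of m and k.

Rows 2 and 4 each multiply to 25920, so every row has product 25920.
Row 1: 2×12×3×6×1×3×5 = 6480, so the missing entry is 25920 ÷ 6480 = 4.
Row 3: 3×6×10×3×12×1×4 = 25920, so the missing entry is 25920 ÷ 25920 = 1.

m = 4, k = 1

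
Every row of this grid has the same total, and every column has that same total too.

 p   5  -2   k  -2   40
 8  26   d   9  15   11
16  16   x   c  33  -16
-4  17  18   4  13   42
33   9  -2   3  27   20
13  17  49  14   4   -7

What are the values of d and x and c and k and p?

Rows 4 and 5 both sum to 90, so that's the common total.
Row 2: 8 + 26 + 9 + 15 + 11 = 69, so its missing entry is 90 − 69 = 21.
Column 1: 8 + 16 − 4 + 33 + 13 = 66, so its missing entry is 90 − 66 = 24.
Row 1: 24 + 5 − 2 − 2 + 40 = 65, so its missing entry is 90 − 65 = 25.
Column 4: 25 + 9 + 4 + 3 + 14 = 55, so its missing entry is 90 − 55 = 35.
Row 3: 16 + 16 + 35 + 33 − 16 = 84, so its missing entry is 90 − 84 = 6.

d = 21, x = 6, c = 35, k = 25, p = 24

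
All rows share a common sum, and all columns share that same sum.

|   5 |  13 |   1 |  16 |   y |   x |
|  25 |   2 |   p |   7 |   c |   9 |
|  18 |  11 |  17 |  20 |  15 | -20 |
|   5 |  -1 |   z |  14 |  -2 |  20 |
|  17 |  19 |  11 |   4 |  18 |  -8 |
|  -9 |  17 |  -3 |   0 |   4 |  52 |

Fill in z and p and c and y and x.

z = 25, p = 10, c = 8, y = 18, x = 8

Rows 3 and 5 both sum to 61, so that's the common total.
Column 6: 9 − 20 + 20 − 8 + 52 = 53, so its missing entry is 61 − 53 = 8.
Row 1: 5 + 13 + 1 + 16 + 8 = 43, so its missing entry is 61 − 43 = 18.
Column 5: 18 + 15 − 2 + 18 + 4 = 53, so its missing entry is 61 − 53 = 8.
Row 2: 25 + 2 + 7 + 8 + 9 = 51, so its missing entry is 61 − 51 = 10.
Row 4: 5 − 1 + 14 − 2 + 20 = 36, so its missing entry is 61 − 36 = 25.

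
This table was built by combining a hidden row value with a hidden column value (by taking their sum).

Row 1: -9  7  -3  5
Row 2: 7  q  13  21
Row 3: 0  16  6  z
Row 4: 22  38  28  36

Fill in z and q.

z = 14, q = 23

The difference between any two rows is the same in every column — this is an addition table with the headers hidden.
Row 3 minus row 1 is 6 − (-3) = 9, so its entry in column 4 is 5 + 9 = 14.
Row 2 minus row 1 is 13 − (-3) = 16, so its entry in column 2 is 7 + 16 = 23.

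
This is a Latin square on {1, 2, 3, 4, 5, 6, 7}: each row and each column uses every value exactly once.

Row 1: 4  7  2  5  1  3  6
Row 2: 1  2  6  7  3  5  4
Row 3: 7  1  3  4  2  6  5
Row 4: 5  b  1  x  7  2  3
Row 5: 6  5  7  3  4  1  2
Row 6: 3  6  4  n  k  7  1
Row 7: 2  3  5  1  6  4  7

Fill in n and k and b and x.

For row 4, column 2: column 2 already has {1, 2, 3, 5, 6, 7}; that leaves 4.
Cell (4,4): row 4 already has {1, 2, 3, 4, 5, 7} → 6.
At (row 6, col 4): column 4 already has {1, 3, 4, 5, 6, 7}, so the value is 2.
At (row 6, col 5): row 6 already has {1, 2, 3, 4, 6, 7}, so the value is 5.

n = 2, k = 5, b = 4, x = 6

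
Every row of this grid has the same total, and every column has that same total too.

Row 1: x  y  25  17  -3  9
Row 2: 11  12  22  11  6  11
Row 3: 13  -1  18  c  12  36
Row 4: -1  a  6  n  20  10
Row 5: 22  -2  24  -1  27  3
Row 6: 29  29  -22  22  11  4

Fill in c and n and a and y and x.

Rows 2 and 5 both sum to 73, so that's the common total.
Column 1: 11 + 13 − 1 + 22 + 29 = 74, so its missing entry is 73 − 74 = -1.
Row 1: -1 + 25 + 17 − 3 + 9 = 47, so its missing entry is 73 − 47 = 26.
Column 2: 26 + 12 − 1 − 2 + 29 = 64, so its missing entry is 73 − 64 = 9.
Row 3: 13 − 1 + 18 + 12 + 36 = 78, so its missing entry is 73 − 78 = -5.
Row 4: -1 + 9 + 6 + 20 + 10 = 44, so its missing entry is 73 − 44 = 29.

c = -5, n = 29, a = 9, y = 26, x = -1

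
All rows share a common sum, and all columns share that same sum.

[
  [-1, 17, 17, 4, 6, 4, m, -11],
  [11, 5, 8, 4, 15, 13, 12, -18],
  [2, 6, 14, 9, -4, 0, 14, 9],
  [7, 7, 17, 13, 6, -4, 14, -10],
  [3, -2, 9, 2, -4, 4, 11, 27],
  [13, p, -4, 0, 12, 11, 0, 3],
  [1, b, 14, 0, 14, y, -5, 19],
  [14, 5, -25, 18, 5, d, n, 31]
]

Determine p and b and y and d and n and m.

p = 15, b = -3, y = 10, d = 12, n = -10, m = 14

Rows 2 and 3 both sum to 50, so that's the common total.
Row 6 has 13 − 4 + 0 + 12 + 11 + 0 + 3 = 35; the blank must be 50 − 35 = 15.
Column 2 has 17 + 5 + 6 + 7 − 2 + 15 + 5 = 53; the blank must be 50 − 53 = -3.
Row 7 has 1 − 3 + 14 + 0 + 14 − 5 + 19 = 40; the blank must be 50 − 40 = 10.
Row 1 has -1 + 17 + 17 + 4 + 6 + 4 − 11 = 36; the blank must be 50 − 36 = 14.
Column 7 has 14 + 12 + 14 + 14 + 11 + 0 − 5 = 60; the blank must be 50 − 60 = -10.
Row 8 has 14 + 5 − 25 + 18 + 5 − 10 + 31 = 38; the blank must be 50 − 38 = 12.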